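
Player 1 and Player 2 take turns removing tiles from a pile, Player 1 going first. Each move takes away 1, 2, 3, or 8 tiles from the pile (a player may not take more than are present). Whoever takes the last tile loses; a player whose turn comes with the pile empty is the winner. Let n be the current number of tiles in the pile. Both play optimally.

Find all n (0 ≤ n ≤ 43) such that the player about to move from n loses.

1, 5, 10, 14, 19, 23, 28, 32, 37, 41

Work bottom-up. With no move the player to move wins. Otherwise the position is W if at least one move leads to an L position for the opponent, and L if every move leads to a W.
n=0: no move; the opponent has just taken the last tile and therefore loses → W
n=1: the only move is to 0(W), a W ⇒ L
n=2: can move to 1, which is L ⇒ W
n=3: can move to 1, which is L ⇒ W
n=4: can move to 1, which is L ⇒ W
n=5: moves to 4(W), 3(W), 2(W); every one is W ⇒ L
n=6: can move to 5, which is L ⇒ W
n=7: can move to 5, which is L ⇒ W
n=8: can move to 5, which is L ⇒ W
n=9: can move to 1, which is L ⇒ W
n=10: moves to 9(W), 8(W), 7(W), 2(W); every one is W ⇒ L
n=11: can move to 10, which is L ⇒ W
n=12: can move to 10, which is L ⇒ W
n=13: can move to 10, which is L ⇒ W
n=14: moves to 13(W), 12(W), 11(W), 6(W); every one is W ⇒ L
n=15: can move to 14, which is L ⇒ W
n=16: can move to 14, which is L ⇒ W
n=17: can move to 14, which is L ⇒ W
n=18: can move to 10, which is L ⇒ W
n=19: moves to 18(W), 17(W), 16(W), 11(W); every one is W ⇒ L
n=20: can move to 19, which is L ⇒ W
n=21: can move to 19, which is L ⇒ W
n=22: can move to 19, which is L ⇒ W
n=23: moves to 22(W), 21(W), 20(W), 15(W); every one is W ⇒ L
n=24: can move to 23, which is L ⇒ W
n=25: can move to 23, which is L ⇒ W
n=26: can move to 23, which is L ⇒ W
n=27: can move to 19, which is L ⇒ W
n=28: moves to 27(W), 26(W), 25(W), 20(W); every one is W ⇒ L
n=29: can move to 28, which is L ⇒ W
n=30: can move to 28, which is L ⇒ W
n=31: can move to 28, which is L ⇒ W
n=32: moves to 31(W), 30(W), 29(W), 24(W); every one is W ⇒ L
n=33: can move to 32, which is L ⇒ W
n=34: can move to 32, which is L ⇒ W
n=35: can move to 32, which is L ⇒ W
n=36: can move to 28, which is L ⇒ W
n=37: moves to 36(W), 35(W), 34(W), 29(W); every one is W ⇒ L
n=38: can move to 37, which is L ⇒ W
n=39: can move to 37, which is L ⇒ W
n=40: can move to 37, which is L ⇒ W
n=41: moves to 40(W), 39(W), 38(W), 33(W); every one is W ⇒ L
n=42: can move to 41, which is L ⇒ W
n=43: can move to 41, which is L ⇒ W
The losing starting values of n are exactly the entries labelled L in this table (10 of them).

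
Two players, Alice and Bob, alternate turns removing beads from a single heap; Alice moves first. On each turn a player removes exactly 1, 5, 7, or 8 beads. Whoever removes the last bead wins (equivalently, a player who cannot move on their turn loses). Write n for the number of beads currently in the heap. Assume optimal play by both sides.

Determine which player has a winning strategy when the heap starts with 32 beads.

Compute win/loss labels from the base case upward. A position with no move is L. Any other position is W if it can reach an L in one move, else L.
n=0: no move → L
n=1: W (go to 0, an L position)
n=2: L (sole option 1(W) is W)
n=3: W (go to 2, an L position)
n=4: L (sole option 3(W) is W)
n=5: W (go to 4, an L position)
n=6: L (options 5(W), 1(W) are all W)
n=7: W (go to 6, an L position)
n=8: W (go to 0, an L position)
n=9: W (go to 4, an L position)
n=10: W (go to 2, an L position)
n=11: W (go to 6, an L position)
n=12: W (go to 4, an L position)
n=13: W (go to 6, an L position)
n=14: W (go to 6, an L position)
n=15: L (options 14(W), 10(W), 8(W), 7(W) are all W)
n=16: W (go to 15, an L position)
n=17: L (options 16(W), 12(W), 10(W), 9(W) are all W)
n=18: W (go to 17, an L position)
n=19: L (options 18(W), 14(W), 12(W), 11(W) are all W)
n=20: W (go to 19, an L position)
n=21: L (options 20(W), 16(W), 14(W), 13(W) are all W)
n=22: W (go to 21, an L position)
n=23: W (go to 15, an L position)
n=24: W (go to 19, an L position)
n=25: W (go to 17, an L position)
n=26: W (go to 21, an L position)
n=27: W (go to 19, an L position)
n=28: W (go to 21, an L position)
n=29: W (go to 21, an L position)
n=30: L (options 29(W), 25(W), 23(W), 22(W) are all W)
n=31: W (go to 30, an L position)
n=32: L (options 31(W), 27(W), 25(W), 24(W) are all W)
The starting position 32 is L: whatever Alice does, the opponent receives a W position.

Bob wins.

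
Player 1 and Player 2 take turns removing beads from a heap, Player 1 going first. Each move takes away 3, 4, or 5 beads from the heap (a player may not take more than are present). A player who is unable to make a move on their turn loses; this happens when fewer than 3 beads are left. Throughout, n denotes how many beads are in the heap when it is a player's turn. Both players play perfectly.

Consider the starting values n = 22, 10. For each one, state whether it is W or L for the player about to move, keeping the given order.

22: W, 10: L

Work bottom-up. With no move the player to move loses. Otherwise the position is W if at least one move leads to an L position for the opponent, and L if every move leads to a W.
n=0: no move → L
n=1: no move → L
n=2: no move → L
n=3: W (go to 0, an L position)
n=4: W (go to 1, an L position)
n=5: W (go to 2, an L position)
n=6: W (go to 2, an L position)
n=7: W (go to 2, an L position)
n=8: L (options 5(W), 4(W), 3(W) are all W)
n=9: L (options 6(W), 5(W), 4(W) are all W)
n=10: L (options 7(W), 6(W), 5(W) are all W)
n=11: W (go to 8, an L position)
n=12: W (go to 9, an L position)
n=13: W (go to 10, an L position)
n=14: W (go to 10, an L position)
n=15: W (go to 10, an L position)
n=16: L (options 13(W), 12(W), 11(W) are all W)
n=17: L (options 14(W), 13(W), 12(W) are all W)
n=18: L (options 15(W), 14(W), 13(W) are all W)
n=19: W (go to 16, an L position)
n=20: W (go to 17, an L position)
n=21: W (go to 18, an L position)
n=22: W (go to 18, an L position)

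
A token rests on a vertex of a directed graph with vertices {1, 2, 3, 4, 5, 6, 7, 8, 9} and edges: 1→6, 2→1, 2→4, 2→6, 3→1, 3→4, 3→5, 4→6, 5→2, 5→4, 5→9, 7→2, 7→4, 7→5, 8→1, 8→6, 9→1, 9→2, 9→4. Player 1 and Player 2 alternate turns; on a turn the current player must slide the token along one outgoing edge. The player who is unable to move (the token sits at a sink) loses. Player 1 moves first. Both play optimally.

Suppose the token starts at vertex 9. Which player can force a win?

Build the W/L table. Terminal = L. A non-terminal position is W if it has a move to some L; otherwise it is L.
Every edge goes from a vertex to one that appears earlier in the order 6, 1, 4, 2, 9, 5, 8, 7, 3, so processing vertices in that order labels each vertex after all of its successors.
6: no outgoing edge → L
1: can move to 6, which is L ⇒ W
4: can move to 6, which is L ⇒ W
2: can move to 6, which is L ⇒ W
9: moves to 2(W), 4(W), 1(W); every one is W ⇒ L
5: can move to 9, which is L ⇒ W
8: can move to 6, which is L ⇒ W
7: moves to 5(W), 2(W), 4(W); every one is W ⇒ L
3: moves to 5(W), 4(W), 1(W); every one is W ⇒ L
Every move from 9 reaches a W position, so the mover loses.

Player 2 wins.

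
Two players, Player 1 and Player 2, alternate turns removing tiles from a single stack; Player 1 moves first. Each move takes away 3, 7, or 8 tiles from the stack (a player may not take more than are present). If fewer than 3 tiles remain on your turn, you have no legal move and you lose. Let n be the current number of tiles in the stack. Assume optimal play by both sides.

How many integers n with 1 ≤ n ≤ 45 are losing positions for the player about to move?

17

Label each position W (a win for the player to move) or L (a loss). A position with no legal move is L; any other position is W exactly when some move reaches an L, and L when every move reaches a W.
n=0: no move → L
n=1: no move → L
n=2: no move → L
n=3: W (go to 0, an L position)
n=4: W (go to 1, an L position)
n=5: W (go to 2, an L position)
n=6: L (sole option 3(W) is W)
n=7: W (go to 0, an L position)
n=8: W (go to 1, an L position)
n=9: W (go to 6, an L position)
n=10: W (go to 2, an L position)
n=11: L (options 8(W), 4(W), 3(W) are all W)
n=12: L (options 9(W), 5(W), 4(W) are all W)
n=13: W (go to 6, an L position)
n=14: W (go to 11, an L position)
n=15: W (go to 12, an L position)
n=16: L (options 13(W), 9(W), 8(W) are all W)
n=17: L (options 14(W), 10(W), 9(W) are all W)
n=18: W (go to 11, an L position)
n=19: W (go to 16, an L position)
n=20: W (go to 17, an L position)
n=21: L (options 18(W), 14(W), 13(W) are all W)
n=22: L (options 19(W), 15(W), 14(W) are all W)
n=23: W (go to 16, an L position)
n=24: W (go to 21, an L position)
n=25: W (go to 22, an L position)
n=26: L (options 23(W), 19(W), 18(W) are all W)
n=27: L (options 24(W), 20(W), 19(W) are all W)
n=28: W (go to 21, an L position)
n=29: W (go to 26, an L position)
n=30: W (go to 27, an L position)
n=31: L (options 28(W), 24(W), 23(W) are all W)
n=32: L (options 29(W), 25(W), 24(W) are all W)
n=33: W (go to 26, an L position)
n=34: W (go to 31, an L position)
n=35: W (go to 32, an L position)
n=36: L (options 33(W), 29(W), 28(W) are all W)
n=37: L (options 34(W), 30(W), 29(W) are all W)
n=38: W (go to 31, an L position)
n=39: W (go to 36, an L position)
n=40: W (go to 37, an L position)
n=41: L (options 38(W), 34(W), 33(W) are all W)
n=42: L (options 39(W), 35(W), 34(W) are all W)
n=43: W (go to 36, an L position)
n=44: W (go to 41, an L position)
n=45: W (go to 42, an L position)
L entries with 1 ≤ n ≤ 45 (n=0 is outside the asked range and is not counted): n = 1, 2, 6, 11, 12, 16, 17, 21, 22, 26, 27, 31, 32, 36, 37, 41, 42; that makes 17.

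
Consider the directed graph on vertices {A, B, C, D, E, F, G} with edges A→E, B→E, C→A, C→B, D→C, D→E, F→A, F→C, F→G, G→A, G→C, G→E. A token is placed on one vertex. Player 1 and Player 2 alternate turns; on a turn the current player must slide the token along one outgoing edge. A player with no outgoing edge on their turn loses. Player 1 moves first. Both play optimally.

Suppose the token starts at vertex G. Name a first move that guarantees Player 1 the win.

Move to C.

Build the W/L table. Terminal = L. A non-terminal position is W if it has a move to some L; otherwise it is L.
Every edge goes from a vertex to one that appears earlier in the order E, A, B, C, G, D, F, so processing vertices in that order labels each vertex after all of its successors.
E: no outgoing edge → L
A: reaches L-position E → W
B: reaches L-position E → W
C: only reaches B(W), A(W), all W → L
G: reaches L-position C → W
D: reaches L-position C → W
F: reaches L-position C → W
From G, the L positions reachable in one move are: C, E. Any move reaching one of these is winning.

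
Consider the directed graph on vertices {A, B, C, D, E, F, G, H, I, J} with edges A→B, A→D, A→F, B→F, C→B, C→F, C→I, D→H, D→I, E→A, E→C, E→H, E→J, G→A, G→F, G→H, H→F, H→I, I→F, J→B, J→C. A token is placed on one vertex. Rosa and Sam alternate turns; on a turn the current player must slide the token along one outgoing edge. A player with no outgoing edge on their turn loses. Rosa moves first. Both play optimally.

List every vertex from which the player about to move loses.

D, F, J

Build the W/L table. Terminal = L. A non-terminal position is W if it has a move to some L; otherwise it is L.
Every edge goes from a vertex to one that appears earlier in the order F, I, B, H, C, D, A, J, E, G, so processing vertices in that order labels each vertex after all of its successors.
F: no outgoing edge → L
I: →F(L), so W
B: →F(L), so W
H: →F(L), so W
C: →F(L), so W
D: →H(W), I(W) — all W, so L
A: →D(L), so W
J: →C(W), B(W) — all W, so L
E: →J(L), so W
G: →F(L), so W
Reading off the rows marked L gives the requested list; there are 3 such vertices.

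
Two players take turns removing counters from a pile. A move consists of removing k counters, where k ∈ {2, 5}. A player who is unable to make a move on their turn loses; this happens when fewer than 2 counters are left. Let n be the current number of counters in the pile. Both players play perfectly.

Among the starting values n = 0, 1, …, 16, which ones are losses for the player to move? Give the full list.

0, 1, 4, 7, 8, 11, 14, 15

Positions with no move are L. A position that does have a move is losing for the player to move precisely when every available move leads to a winning position for the opponent. Fill in the labels:
n=0: no move → L
n=1: no move → L
n=2: →0(L), so W
n=3: →1(L), so W
n=4: →2(W) only, which is W, so L
n=5: →0(L), so W
n=6: →4(L), so W
n=7: →5(W), 2(W) — all W, so L
n=8: →6(W), 3(W) — all W, so L
n=9: →7(L), so W
n=10: →8(L), so W
n=11: →9(W), 6(W) — all W, so L
n=12: →7(L), so W
n=13: →11(L), so W
n=14: →12(W), 9(W) — all W, so L
n=15: →13(W), 10(W) — all W, so L
n=16: →14(L), so W
The losing starting values of n are exactly the entries labelled L in this table (8 of them).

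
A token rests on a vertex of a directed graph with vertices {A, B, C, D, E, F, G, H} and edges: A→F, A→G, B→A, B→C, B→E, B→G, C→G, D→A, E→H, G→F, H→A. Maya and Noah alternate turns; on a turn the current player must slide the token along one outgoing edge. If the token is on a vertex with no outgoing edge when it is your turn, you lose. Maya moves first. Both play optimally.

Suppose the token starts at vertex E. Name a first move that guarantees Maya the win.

Move to H.

Compute win/loss labels from the base case upward. A position with no move is L. Any other position is W if it can reach an L in one move, else L.
Every edge goes from a vertex to one that appears earlier in the order F, G, A, D, H, E, C, B, so processing vertices in that order labels each vertex after all of its successors.
F: no outgoing edge → L
G: can move to F, which is L ⇒ W
A: can move to F, which is L ⇒ W
D: the only move is to A(W), a W ⇒ L
H: the only move is to A(W), a W ⇒ L
E: can move to H, which is L ⇒ W
C: the only move is to G(W), a W ⇒ L
B: can move to C, which is L ⇒ W
From E, the L positions reachable in one move are: H.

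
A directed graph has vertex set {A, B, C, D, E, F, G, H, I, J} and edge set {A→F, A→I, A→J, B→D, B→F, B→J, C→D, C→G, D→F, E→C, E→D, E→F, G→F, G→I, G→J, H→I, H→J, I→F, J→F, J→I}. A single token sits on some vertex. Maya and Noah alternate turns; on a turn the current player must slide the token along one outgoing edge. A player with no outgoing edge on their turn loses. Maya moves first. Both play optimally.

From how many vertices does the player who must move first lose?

3

Work bottom-up. With no move the player to move loses. Otherwise the position is W if at least one move leads to an L position for the opponent, and L if every move leads to a W.
Every edge goes from a vertex to one that appears earlier in the order F, I, J, G, D, B, C, A, H, E, so processing vertices in that order labels each vertex after all of its successors.
F: no outgoing edge → L
I: W (go to F, an L position)
J: W (go to F, an L position)
G: W (go to F, an L position)
D: W (go to F, an L position)
B: W (go to F, an L position)
C: L (options D(W), G(W) are all W)
A: W (go to F, an L position)
H: L (options J(W), I(W) are all W)
E: W (go to C, an L position)
The L vertices are C, F, H; that is 3 in all.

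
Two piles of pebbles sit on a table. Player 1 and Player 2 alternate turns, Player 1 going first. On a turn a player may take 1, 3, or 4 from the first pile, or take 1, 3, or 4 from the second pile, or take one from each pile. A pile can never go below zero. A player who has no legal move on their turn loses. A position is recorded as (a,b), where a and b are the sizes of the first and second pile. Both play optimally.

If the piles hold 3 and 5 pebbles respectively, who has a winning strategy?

Player 1 wins.

Positions with no move are L. A position that does have a move is losing for the player to move precisely when every available move leads to a winning position for the opponent. Fill in the labels:
No move ever increases a pile, so every position that can arise here has a ≤ 3 and b ≤ 5; it is enough to label the cells with 0 ≤ a ≤ 3 and 0 ≤ b ≤ 5.
Every move lowers a or b (never raises either), so fill the grid row by row in increasing a, and left to right within a row: each cell's successors are then already labelled.
      b=0  b=1  b=2  b=3  b=4  b=5
a=0:    L    W    L    W    W    W
a=1:    W    W    W    W    L    W
a=2:    L    W    L    W    W    W
a=3:    W    W    W    W    L    W
Cells with no legal move (terminal, hence L): (0,0).
The remaining L cells, each justified by listing all of its moves:
(0,2): →(0,1)(W) only, which is W, so L
(1,4): →(0,4)(W), (1,3)(W), (1,1)(W), (1,0)(W), (0,3)(W) — all W, so L
(2,0): →(1,0)(W) only, which is W, so L
(2,2): →(1,2)(W), (2,1)(W), (1,1)(W) — all W, so L
(3,4): →(2,4)(W), (0,4)(W), (3,3)(W), (3,1)(W), (3,0)(W), (2,3)(W) — all W, so L
Every other cell has at least one move into one of the L cells above, so it is W.
From (3,5) Player 1 can move to (3,4), reaching an L position.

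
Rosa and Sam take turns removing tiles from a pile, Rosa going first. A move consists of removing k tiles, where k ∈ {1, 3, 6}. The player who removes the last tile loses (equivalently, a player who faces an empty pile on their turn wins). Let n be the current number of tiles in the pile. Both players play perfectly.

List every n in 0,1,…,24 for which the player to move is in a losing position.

Use the standard recursion: the mover wins at a terminal position; elsewhere, the mover wins exactly when some move hands the opponent an L position.
n=0: no move; the opponent has just taken the last tile and therefore loses → W
n=1: L (sole option 0(W) is W)
n=2: W (go to 1, an L position)
n=3: L (options 2(W), 0(W) are all W)
n=4: W (go to 3, an L position)
n=5: L (options 4(W), 2(W) are all W)
n=6: W (go to 5, an L position)
n=7: W (go to 1, an L position)
n=8: W (go to 5, an L position)
n=9: W (go to 3, an L position)
n=10: L (options 9(W), 7(W), 4(W) are all W)
n=11: W (go to 10, an L position)
n=12: L (options 11(W), 9(W), 6(W) are all W)
n=13: W (go to 12, an L position)
n=14: L (options 13(W), 11(W), 8(W) are all W)
n=15: W (go to 14, an L position)
n=16: W (go to 10, an L position)
n=17: W (go to 14, an L position)
n=18: W (go to 12, an L position)
n=19: L (options 18(W), 16(W), 13(W) are all W)
n=20: W (go to 19, an L position)
n=21: L (options 20(W), 18(W), 15(W) are all W)
n=22: W (go to 21, an L position)
n=23: L (options 22(W), 20(W), 17(W) are all W)
n=24: W (go to 23, an L position)
Reading off the rows marked L gives the requested list; there are 9 such values of n.

1, 3, 5, 10, 12, 14, 19, 21, 23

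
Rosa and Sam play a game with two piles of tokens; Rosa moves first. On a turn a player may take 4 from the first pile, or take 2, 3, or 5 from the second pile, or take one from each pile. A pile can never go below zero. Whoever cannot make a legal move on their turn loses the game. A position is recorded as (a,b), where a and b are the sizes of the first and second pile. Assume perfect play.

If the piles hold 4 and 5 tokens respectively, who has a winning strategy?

Rosa wins.

Label each position W (a win for the player to move) or L (a loss). A position with no legal move is L; any other position is W exactly when some move reaches an L, and L when every move reaches a W.
No move ever increases a pile, so every position that can arise here has a ≤ 4 and b ≤ 5; it is enough to label the cells with 0 ≤ a ≤ 4 and 0 ≤ b ≤ 5.
Every move lowers a or b (never raises either), so fill the grid row by row in increasing a, and left to right within a row: each cell's successors are then already labelled.
      b=0  b=1  b=2  b=3  b=4  b=5
a=0:    L    L    W    W    W    W
a=1:    L    W    W    W    L    W
a=2:    L    W    W    W    L    W
a=3:    L    W    W    W    L    W
a=4:    W    W    L    L    W    W
Cells with no legal move (terminal, hence L): (0,0), (0,1), (1,0), (2,0), (3,0).
The remaining L cells, each justified by listing all of its moves:
(1,4): moves to (1,2)(W), (1,1)(W), (0,3)(W); every one is W ⇒ L
(2,4): moves to (2,2)(W), (2,1)(W), (1,3)(W); every one is W ⇒ L
(3,4): moves to (3,2)(W), (3,1)(W), (2,3)(W); every one is W ⇒ L
(4,2): moves to (0,2)(W), (4,0)(W), (3,1)(W); every one is W ⇒ L
(4,3): moves to (0,3)(W), (4,1)(W), (4,0)(W), (3,2)(W); every one is W ⇒ L
Every other cell has at least one move into one of the L cells above, so it is W.
The starting position (4,5) is W: Rosa should move to (4,3), handing over an L position.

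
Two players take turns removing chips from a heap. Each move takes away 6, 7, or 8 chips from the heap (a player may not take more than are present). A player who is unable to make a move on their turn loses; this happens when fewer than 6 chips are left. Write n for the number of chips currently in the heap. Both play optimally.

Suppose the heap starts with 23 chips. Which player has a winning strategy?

The first player wins.

Positions with no move are L. A position that does have a move is losing for the player to move precisely when every available move leads to a winning position for the opponent. Fill in the labels:
n=0: no move → L
n=1: no move → L
n=2: no move → L
n=3: no move → L
n=4: no move → L
n=5: no move → L
n=6: reaches L-position 0 → W
n=7: reaches L-position 1 → W
n=8: reaches L-position 2 → W
n=9: reaches L-position 3 → W
n=10: reaches L-position 4 → W
n=11: reaches L-position 5 → W
n=12: reaches L-position 5 → W
n=13: reaches L-position 5 → W
n=14: only reaches 8(W), 7(W), 6(W), all W → L
n=15: only reaches 9(W), 8(W), 7(W), all W → L
n=16: only reaches 10(W), 9(W), 8(W), all W → L
n=17: only reaches 11(W), 10(W), 9(W), all W → L
n=18: only reaches 12(W), 11(W), 10(W), all W → L
n=19: only reaches 13(W), 12(W), 11(W), all W → L
n=20: reaches L-position 14 → W
n=21: reaches L-position 15 → W
n=22: reaches L-position 16 → W
n=23: reaches L-position 17 → W
The starting position 23 is W: the player to move should remove 6, leaving 17, handing over an L position.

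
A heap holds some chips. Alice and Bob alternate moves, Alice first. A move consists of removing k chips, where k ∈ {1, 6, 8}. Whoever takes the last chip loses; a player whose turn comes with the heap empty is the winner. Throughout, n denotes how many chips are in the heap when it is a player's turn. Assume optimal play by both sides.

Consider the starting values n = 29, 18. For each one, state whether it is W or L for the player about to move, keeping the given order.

Label each position W (a win for the player to move) or L (a loss). A position with no legal move is W; any other position is W exactly when some move reaches an L, and L when every move reaches a W.
n=0: no move; the opponent has just taken the last chip and therefore loses → W
n=1: L (sole option 0(W) is W)
n=2: W (go to 1, an L position)
n=3: L (sole option 2(W) is W)
n=4: W (go to 3, an L position)
n=5: L (sole option 4(W) is W)
n=6: W (go to 5, an L position)
n=7: W (go to 1, an L position)
n=8: L (options 7(W), 2(W), 0(W) are all W)
n=9: W (go to 8, an L position)
n=10: L (options 9(W), 4(W), 2(W) are all W)
n=11: W (go to 10, an L position)
n=12: L (options 11(W), 6(W), 4(W) are all W)
n=13: W (go to 12, an L position)
n=14: W (go to 8, an L position)
n=15: L (options 14(W), 9(W), 7(W) are all W)
n=16: W (go to 15, an L position)
n=17: L (options 16(W), 11(W), 9(W) are all W)
n=18: W (go to 17, an L position)
n=19: L (options 18(W), 13(W), 11(W) are all W)
n=20: W (go to 19, an L position)
n=21: W (go to 15, an L position)
n=22: L (options 21(W), 16(W), 14(W) are all W)
n=23: W (go to 22, an L position)
n=24: L (options 23(W), 18(W), 16(W) are all W)
n=25: W (go to 24, an L position)
n=26: L (options 25(W), 20(W), 18(W) are all W)
n=27: W (go to 26, an L position)
n=28: W (go to 22, an L position)
n=29: L (options 28(W), 23(W), 21(W) are all W)

29: L, 18: W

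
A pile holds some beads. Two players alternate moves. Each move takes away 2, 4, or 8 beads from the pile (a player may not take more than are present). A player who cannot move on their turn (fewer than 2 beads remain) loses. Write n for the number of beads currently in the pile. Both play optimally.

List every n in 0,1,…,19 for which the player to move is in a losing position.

0, 1, 6, 7, 12, 13, 18, 19

Use the standard recursion: the mover loses at a terminal position; elsewhere, the mover wins exactly when some move hands the opponent an L position.
n=0: no move → L
n=1: no move → L
n=2: W (go to 0, an L position)
n=3: W (go to 1, an L position)
n=4: W (go to 0, an L position)
n=5: W (go to 1, an L position)
n=6: L (options 4(W), 2(W) are all W)
n=7: L (options 5(W), 3(W) are all W)
n=8: W (go to 6, an L position)
n=9: W (go to 7, an L position)
n=10: W (go to 6, an L position)
n=11: W (go to 7, an L position)
n=12: L (options 10(W), 8(W), 4(W) are all W)
n=13: L (options 11(W), 9(W), 5(W) are all W)
n=14: W (go to 12, an L position)
n=15: W (go to 13, an L position)
n=16: W (go to 12, an L position)
n=17: W (go to 13, an L position)
n=18: L (options 16(W), 14(W), 10(W) are all W)
n=19: L (options 17(W), 15(W), 11(W) are all W)
Reading off the rows marked L gives the requested list; there are 8 such values of n.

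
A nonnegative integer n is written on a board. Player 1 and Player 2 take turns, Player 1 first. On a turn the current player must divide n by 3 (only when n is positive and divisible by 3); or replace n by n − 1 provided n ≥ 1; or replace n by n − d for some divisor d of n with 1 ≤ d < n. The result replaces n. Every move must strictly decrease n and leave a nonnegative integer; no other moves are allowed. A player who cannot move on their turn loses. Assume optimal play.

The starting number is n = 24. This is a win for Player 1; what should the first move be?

Positions with no move are L. A position that does have a move is losing for the player to move precisely when every available move leads to a winning position for the opponent. Fill in the labels:
n=0: no move → L
n=1: can move to 0, which is L ⇒ W
n=2: the only move is to 1(W), a W ⇒ L
n=3: can move to 2, which is L ⇒ W
n=4: can move to 2, which is L ⇒ W
n=5: the only move is to 4(W), a W ⇒ L
n=6: can move to 2, which is L ⇒ W
n=7: the only move is to 6(W), a W ⇒ L
n=8: can move to 7, which is L ⇒ W
n=9: moves to 3(W), 6(W), 8(W); every one is W ⇒ L
n=10: can move to 5, which is L ⇒ W
n=11: the only move is to 10(W), a W ⇒ L
n=12: can move to 9, which is L ⇒ W
n=13: the only move is to 12(W), a W ⇒ L
n=14: can move to 7, which is L ⇒ W
n=15: can move to 5, which is L ⇒ W
n=16: moves to 8(W), 12(W), 14(W), 15(W); every one is W ⇒ L
n=17: can move to 16, which is L ⇒ W
n=18: can move to 9, which is L ⇒ W
n=19: the only move is to 18(W), a W ⇒ L
n=20: can move to 16, which is L ⇒ W
n=21: can move to 7, which is L ⇒ W
n=22: can move to 11, which is L ⇒ W
n=23: the only move is to 22(W), a W ⇒ L
n=24: can move to 16, which is L ⇒ W
From 24, the L positions reachable in one move are: 16, 23. Any move reaching one of these is winning.

Move to 16.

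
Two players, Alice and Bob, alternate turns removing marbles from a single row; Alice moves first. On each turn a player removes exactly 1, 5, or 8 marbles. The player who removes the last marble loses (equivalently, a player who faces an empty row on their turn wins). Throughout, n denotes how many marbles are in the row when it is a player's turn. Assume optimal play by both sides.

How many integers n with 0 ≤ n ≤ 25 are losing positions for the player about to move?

Label each position W (a win for the player to move) or L (a loss). A position with no legal move is W; any other position is W exactly when some move reaches an L, and L when every move reaches a W.
n=0: no move; the opponent has just taken the last marble and therefore loses → W
n=1: →0(W) only, which is W, so L
n=2: →1(L), so W
n=3: →2(W) only, which is W, so L
n=4: →3(L), so W
n=5: →4(W), 0(W) — all W, so L
n=6: →5(L), so W
n=7: →6(W), 2(W) — all W, so L
n=8: →7(L), so W
n=9: →1(L), so W
n=10: →5(L), so W
n=11: →3(L), so W
n=12: →7(L), so W
n=13: →5(L), so W
n=14: →13(W), 9(W), 6(W) — all W, so L
n=15: →14(L), so W
n=16: →15(W), 11(W), 8(W) — all W, so L
n=17: →16(L), so W
n=18: →17(W), 13(W), 10(W) — all W, so L
n=19: →18(L), so W
n=20: →19(W), 15(W), 12(W) — all W, so L
n=21: →20(L), so W
n=22: →14(L), so W
n=23: →18(L), so W
n=24: →16(L), so W
n=25: →20(L), so W
L entries with 0 ≤ n ≤ 25: n = 1, 3, 5, 7, 14, 16, 18, 20; that makes 8.

8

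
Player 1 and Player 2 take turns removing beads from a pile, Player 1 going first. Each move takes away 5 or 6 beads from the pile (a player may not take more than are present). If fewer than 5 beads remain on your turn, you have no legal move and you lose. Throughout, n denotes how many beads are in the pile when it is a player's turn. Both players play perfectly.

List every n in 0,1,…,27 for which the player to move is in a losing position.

0, 1, 2, 3, 4, 11, 12, 13, 14, 15, 22, 23, 24, 25, 26

Compute win/loss labels from the base case upward. A position with no move is L. Any other position is W if it can reach an L in one move, else L.
n=0: no move → L
n=1: no move → L
n=2: no move → L
n=3: no move → L
n=4: no move → L
n=5: W (go to 0, an L position)
n=6: W (go to 1, an L position)
n=7: W (go to 2, an L position)
n=8: W (go to 3, an L position)
n=9: W (go to 4, an L position)
n=10: W (go to 4, an L position)
n=11: L (options 6(W), 5(W) are all W)
n=12: L (options 7(W), 6(W) are all W)
n=13: L (options 8(W), 7(W) are all W)
n=14: L (options 9(W), 8(W) are all W)
n=15: L (options 10(W), 9(W) are all W)
n=16: W (go to 11, an L position)
n=17: W (go to 12, an L position)
n=18: W (go to 13, an L position)
n=19: W (go to 14, an L position)
n=20: W (go to 15, an L position)
n=21: W (go to 15, an L position)
n=22: L (options 17(W), 16(W) are all W)
n=23: L (options 18(W), 17(W) are all W)
n=24: L (options 19(W), 18(W) are all W)
n=25: L (options 20(W), 19(W) are all W)
n=26: L (options 21(W), 20(W) are all W)
n=27: W (go to 22, an L position)
Reading off the rows marked L gives the requested list; there are 15 such values of n.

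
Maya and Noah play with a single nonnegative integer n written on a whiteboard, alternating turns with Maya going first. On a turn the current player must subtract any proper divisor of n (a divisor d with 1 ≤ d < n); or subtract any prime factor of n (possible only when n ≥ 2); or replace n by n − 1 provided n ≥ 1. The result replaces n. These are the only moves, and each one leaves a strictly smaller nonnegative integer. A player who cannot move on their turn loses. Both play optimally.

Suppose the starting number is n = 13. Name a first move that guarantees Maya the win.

Classify positions by backward induction: terminal positions (no move available) are L. From any other position, the mover wins iff some move reaches an L.
n=0: no move → L
n=1: W (go to 0, an L position)
n=2: W (go to 0, an L position)
n=3: W (go to 0, an L position)
n=4: L (options 2(W), 3(W) are all W)
n=5: W (go to 0, an L position)
n=6: W (go to 4, an L position)
n=7: W (go to 0, an L position)
n=8: W (go to 4, an L position)
n=9: L (options 6(W), 8(W) are all W)
n=10: W (go to 9, an L position)
n=11: W (go to 0, an L position)
n=12: W (go to 9, an L position)
n=13: W (go to 0, an L position)
From 13, the L positions reachable in one move are: 0.

Move to 0.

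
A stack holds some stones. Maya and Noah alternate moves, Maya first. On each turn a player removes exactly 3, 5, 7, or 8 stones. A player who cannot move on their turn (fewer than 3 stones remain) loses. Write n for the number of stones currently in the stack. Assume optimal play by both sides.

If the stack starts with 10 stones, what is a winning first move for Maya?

Positions with no move are L. A position that does have a move is losing for the player to move precisely when every available move leads to a winning position for the opponent. Fill in the labels:
n=0: no move → L
n=1: no move → L
n=2: no move → L
n=3: reaches L-position 0 → W
n=4: reaches L-position 1 → W
n=5: reaches L-position 2 → W
n=6: reaches L-position 1 → W
n=7: reaches L-position 2 → W
n=8: reaches L-position 1 → W
n=9: reaches L-position 2 → W
n=10: reaches L-position 2 → W
From 10, the L positions reachable in one move are: 2.

Remove 8, leaving 2.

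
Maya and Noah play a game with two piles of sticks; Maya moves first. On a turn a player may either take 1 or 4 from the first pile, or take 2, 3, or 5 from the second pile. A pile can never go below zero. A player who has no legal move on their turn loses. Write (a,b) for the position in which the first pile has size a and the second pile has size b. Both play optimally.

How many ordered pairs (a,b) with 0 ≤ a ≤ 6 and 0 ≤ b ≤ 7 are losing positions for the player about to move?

Label each position W (a win for the player to move) or L (a loss). A position with no legal move is L; any other position is W exactly when some move reaches an L, and L when every move reaches a W.
Every move lowers a or b (never raises either), so fill the grid row by row in increasing a, and left to right within a row: each cell's successors are then already labelled.
      b=0  b=1  b=2  b=3  b=4  b=5  b=6  b=7
a=0:    L    L    W    W    W    W    W    L
a=1:    W    W    L    L    W    W    W    W
a=2:    L    L    W    W    W    W    W    L
a=3:    W    W    L    L    W    W    W    W
a=4:    W    W    W    W    L    L    W    W
a=5:    L    L    W    W    W    W    W    L
a=6:    W    W    L    L    W    W    W    W
Cells with no legal move (terminal, hence L): (0,0), (0,1).
The remaining L cells, each justified by listing all of its moves:
(0,7): only reaches (0,5)(W), (0,4)(W), (0,2)(W), all W → L
(1,2): only reaches (0,2)(W), (1,0)(W), all W → L
(1,3): only reaches (0,3)(W), (1,1)(W), (1,0)(W), all W → L
(2,0): only reaches (1,0)(W), which is W → L
(2,1): only reaches (1,1)(W), which is W → L
(2,7): only reaches (1,7)(W), (2,5)(W), (2,4)(W), (2,2)(W), all W → L
(3,2): only reaches (2,2)(W), (3,0)(W), all W → L
(3,3): only reaches (2,3)(W), (3,1)(W), (3,0)(W), all W → L
(4,4): only reaches (3,4)(W), (0,4)(W), (4,2)(W), (4,1)(W), all W → L
(4,5): only reaches (3,5)(W), (0,5)(W), (4,3)(W), (4,2)(W), (4,0)(W), all W → L
(5,0): only reaches (4,0)(W), (1,0)(W), all W → L
(5,1): only reaches (4,1)(W), (1,1)(W), all W → L
(5,7): only reaches (4,7)(W), (1,7)(W), (5,5)(W), (5,4)(W), (5,2)(W), all W → L
(6,2): only reaches (5,2)(W), (2,2)(W), (6,0)(W), all W → L
(6,3): only reaches (5,3)(W), (2,3)(W), (6,1)(W), (6,0)(W), all W → L
Every other cell has at least one move into one of the L cells above, so it is W.
L cells per row: a=0: 3, a=1: 2, a=2: 3, a=3: 2, a=4: 2, a=5: 3, a=6: 2; total 17.

17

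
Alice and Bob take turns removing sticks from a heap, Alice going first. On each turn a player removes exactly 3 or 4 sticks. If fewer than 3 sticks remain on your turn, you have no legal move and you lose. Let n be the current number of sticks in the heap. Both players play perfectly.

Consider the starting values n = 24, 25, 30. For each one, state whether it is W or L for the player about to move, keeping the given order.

24: W, 25: W, 30: L

Build the W/L table. Terminal = L. A non-terminal position is W if it has a move to some L; otherwise it is L.
n=0: no move → L
n=1: no move → L
n=2: no move → L
n=3: →0(L), so W
n=4: →1(L), so W
n=5: →2(L), so W
n=6: →2(L), so W
n=7: →4(W), 3(W) — all W, so L
n=8: →5(W), 4(W) — all W, so L
n=9: →6(W), 5(W) — all W, so L
n=10: →7(L), so W
n=11: →8(L), so W
n=12: →9(L), so W
n=13: →9(L), so W
n=14: →11(W), 10(W) — all W, so L
n=15: →12(W), 11(W) — all W, so L
n=16: →13(W), 12(W) — all W, so L
n=17: →14(L), so W
n=18: →15(L), so W
n=19: →16(L), so W
n=20: →16(L), so W
n=21: →18(W), 17(W) — all W, so L
n=22: →19(W), 18(W) — all W, so L
n=23: →20(W), 19(W) — all W, so L
n=24: →21(L), so W
n=25: →22(L), so W
n=26: →23(L), so W
n=27: →23(L), so W
n=28: →25(W), 24(W) — all W, so L
n=29: →26(W), 25(W) — all W, so L
n=30: →27(W), 26(W) — all W, so L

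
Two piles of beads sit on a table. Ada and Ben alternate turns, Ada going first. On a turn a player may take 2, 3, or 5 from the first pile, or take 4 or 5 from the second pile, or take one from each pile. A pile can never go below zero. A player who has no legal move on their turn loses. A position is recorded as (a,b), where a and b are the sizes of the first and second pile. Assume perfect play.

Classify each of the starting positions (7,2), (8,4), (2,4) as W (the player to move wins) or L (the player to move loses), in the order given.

(7,2): W, (8,4): W, (2,4): L

Build the W/L table. Terminal = L. A non-terminal position is W if it has a move to some L; otherwise it is L.
No move ever increases a pile, so every position that can arise here has a ≤ 8 and b ≤ 4; it is enough to label the cells with 0 ≤ a ≤ 8 and 0 ≤ b ≤ 4.
Every move lowers a or b (never raises either), so fill the grid row by row in increasing a, and left to right within a row: each cell's successors are then already labelled.
      b=0  b=1  b=2  b=3  b=4
a=0:    L    L    L    L    W
a=1:    L    W    W    W    W
a=2:    W    W    W    W    L
a=3:    W    W    W    W    L
a=4:    W    L    L    L    W
a=5:    W    W    W    W    W
a=6:    W    W    W    W    W
a=7:    L    W    W    W    W
a=8:    L    W    L    L    W
Cells with no legal move (terminal, hence L): (0,0), (0,1), (0,2), (0,3), (1,0).
The remaining L cells, each justified by listing all of its moves:
(2,4): only reaches (0,4)(W), (2,0)(W), (1,3)(W), all W → L
(3,4): only reaches (1,4)(W), (0,4)(W), (3,0)(W), (2,3)(W), all W → L
(4,1): only reaches (2,1)(W), (1,1)(W), (3,0)(W), all W → L
(4,2): only reaches (2,2)(W), (1,2)(W), (3,1)(W), all W → L
(4,3): only reaches (2,3)(W), (1,3)(W), (3,2)(W), all W → L
(7,0): only reaches (5,0)(W), (4,0)(W), (2,0)(W), all W → L
(8,0): only reaches (6,0)(W), (5,0)(W), (3,0)(W), all W → L
(8,2): only reaches (6,2)(W), (5,2)(W), (3,2)(W), (7,1)(W), all W → L
(8,3): only reaches (6,3)(W), (5,3)(W), (3,3)(W), (7,2)(W), all W → L
Every other cell has at least one move into one of the L cells above, so it is W.
(7,2): the move to (4,2) reaches an L cell, so W
(8,4): the move to (3,4) reaches an L cell, so W
(2,4): one of the L cells justified above, so L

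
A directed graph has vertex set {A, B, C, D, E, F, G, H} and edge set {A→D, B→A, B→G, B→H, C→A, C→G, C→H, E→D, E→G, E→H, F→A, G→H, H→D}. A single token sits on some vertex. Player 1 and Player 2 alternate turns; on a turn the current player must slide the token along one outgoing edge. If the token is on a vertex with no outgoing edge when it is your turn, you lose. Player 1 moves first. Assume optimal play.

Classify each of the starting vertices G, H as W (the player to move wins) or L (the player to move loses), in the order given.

Positions with no move are L. A position that does have a move is losing for the player to move precisely when every available move leads to a winning position for the opponent. Fill in the labels:
Every edge goes from a vertex to one that appears earlier in the order D, A, H, F, G, B, C, E, so processing vertices in that order labels each vertex after all of its successors.
D: no outgoing edge → L
A: →D(L), so W
H: →D(L), so W
F: →A(W) only, which is W, so L
G: →H(W) only, which is W, so L
B: →G(L), so W
C: →G(L), so W
E: →G(L), so W

G: L, H: W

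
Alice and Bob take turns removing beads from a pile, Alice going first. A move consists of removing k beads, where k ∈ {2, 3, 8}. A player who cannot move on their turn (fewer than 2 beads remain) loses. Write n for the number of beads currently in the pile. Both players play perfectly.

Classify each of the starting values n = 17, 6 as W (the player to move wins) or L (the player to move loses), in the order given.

17: W, 6: L

Label each position W (a win for the player to move) or L (a loss). A position with no legal move is L; any other position is W exactly when some move reaches an L, and L when every move reaches a W.
n=0: no move → L
n=1: no move → L
n=2: reaches L-position 0 → W
n=3: reaches L-position 1 → W
n=4: reaches L-position 1 → W
n=5: only reaches 3(W), 2(W), all W → L
n=6: only reaches 4(W), 3(W), all W → L
n=7: reaches L-position 5 → W
n=8: reaches L-position 6 → W
n=9: reaches L-position 6 → W
n=10: only reaches 8(W), 7(W), 2(W), all W → L
n=11: only reaches 9(W), 8(W), 3(W), all W → L
n=12: reaches L-position 10 → W
n=13: reaches L-position 11 → W
n=14: reaches L-position 11 → W
n=15: only reaches 13(W), 12(W), 7(W), all W → L
n=16: only reaches 14(W), 13(W), 8(W), all W → L
n=17: reaches L-position 15 → W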